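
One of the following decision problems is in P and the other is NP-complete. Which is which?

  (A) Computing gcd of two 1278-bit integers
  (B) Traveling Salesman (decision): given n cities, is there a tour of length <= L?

(A) is P: the Euclidean algorithm runs in polynomial time in the bit-length.
(B) is NP-complete: reduces from Hamiltonian Cycle.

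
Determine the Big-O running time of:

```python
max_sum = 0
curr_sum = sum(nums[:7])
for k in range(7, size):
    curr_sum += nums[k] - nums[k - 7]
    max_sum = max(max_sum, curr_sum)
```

Time complexity: O(n).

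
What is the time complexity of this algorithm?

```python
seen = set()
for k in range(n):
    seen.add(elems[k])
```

Time complexity: O(n).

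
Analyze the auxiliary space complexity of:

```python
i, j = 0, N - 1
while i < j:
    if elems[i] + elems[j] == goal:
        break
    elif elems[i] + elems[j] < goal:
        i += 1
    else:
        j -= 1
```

Space complexity: O(1).
Only a constant amount of auxiliary storage is used; nothing grows with n.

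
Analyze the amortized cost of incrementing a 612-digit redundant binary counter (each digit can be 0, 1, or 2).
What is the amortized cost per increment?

A redundant counter on 612 digits allows digit values 0, 1, 2. Increment adds 1 to the least significant digit and carries any 2 to a 0 plus +1 on the next digit. With potential Phi = (number of 2-digits), each increment does O(1) actual work plus a chain of carries, each of which decreases Phi by 1. Amortized O(1).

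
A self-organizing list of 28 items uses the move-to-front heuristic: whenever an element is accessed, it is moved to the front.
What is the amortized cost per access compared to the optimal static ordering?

With potential Phi = number of inversions between the MTF list and the optimal static list (at most C(28,2)), each access has amortized cost at most 2 * (cost under optimal static ordering). This is the move-to-front 2-competitiveness result.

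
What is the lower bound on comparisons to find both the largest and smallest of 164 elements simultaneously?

Pair elements first (floor(164/2) comparisons), then find max among winners and min among losers. Total: ceil(3*164/2) - 2 = 244 comparisons.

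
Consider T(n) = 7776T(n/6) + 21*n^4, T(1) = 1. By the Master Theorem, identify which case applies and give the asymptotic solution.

a=7776, b=6, f(n)=21*n^4.
log_6(7776) = 5 > 4.
Since f(n) = O(n^4) is polynomially smaller than n^5, Case 1 applies.
T(n) = Theta(n^5).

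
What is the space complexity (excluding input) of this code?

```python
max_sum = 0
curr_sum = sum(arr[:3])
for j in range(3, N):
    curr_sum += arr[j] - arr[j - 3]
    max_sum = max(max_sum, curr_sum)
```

Space complexity: O(1).
Only a constant amount of auxiliary storage is used; nothing grows with n.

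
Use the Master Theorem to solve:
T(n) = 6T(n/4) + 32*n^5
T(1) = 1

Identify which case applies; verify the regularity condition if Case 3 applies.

a=6, b=4, f(n)=32*n^5.
log_4(6) = 1.292 < 5.
f(n) = Omega(n^(1.292+epsilon)) for some epsilon > 0, so Case 3 is the candidate.
Regularity: a*f(n/b) = 6*32*(n/4)^5 = (6/1024)*32*n^5 <= c*f(n) with c = 6/1024 < 1. Satisfied.
Case 3: T(n) = Theta(n^5).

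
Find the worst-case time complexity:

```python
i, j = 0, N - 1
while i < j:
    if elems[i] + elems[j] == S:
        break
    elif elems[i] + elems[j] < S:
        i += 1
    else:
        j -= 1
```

Time complexity: O(n).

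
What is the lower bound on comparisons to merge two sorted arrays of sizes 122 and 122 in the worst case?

Adversary: with |122 - 122| <= 1 the inputs can be fully interleaved so that every adjacent pair in the merged output comes from different arrays. Then each of the 243 adjacent pairs must be directly compared, or the algorithm cannot determine their relative order. Standard merge meets this bound.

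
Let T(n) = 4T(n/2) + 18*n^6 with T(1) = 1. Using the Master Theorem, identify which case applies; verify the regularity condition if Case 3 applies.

a=4, b=2, f(n)=18*n^6.
log_2(4) = 2 < 6.
f(n) = Omega(n^(2+epsilon)) for some epsilon > 0, so Case 3 is the candidate.
Regularity: a*f(n/b) = 4*18*(n/2)^6 = (4/64)*18*n^6 <= c*f(n) with c = 4/64 < 1. Satisfied.
Case 3: T(n) = Theta(n^6).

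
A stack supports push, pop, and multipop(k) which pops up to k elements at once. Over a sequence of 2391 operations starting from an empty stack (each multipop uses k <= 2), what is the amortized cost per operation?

Each element is pushed exactly once and popped at most once (whether by pop or as part of a multipop). So the total number of individual pops over the whole sequence is at most the number of pushes, which is at most 2391. Total work <= 2 * 2391, hence O(1) amortized per operation.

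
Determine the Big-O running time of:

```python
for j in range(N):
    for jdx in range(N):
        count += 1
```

Time complexity: O(n^2).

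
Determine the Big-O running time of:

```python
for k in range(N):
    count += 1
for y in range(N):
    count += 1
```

Time complexity: O(n).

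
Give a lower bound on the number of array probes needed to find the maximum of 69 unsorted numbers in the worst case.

Adversary: any unprobed cell could hold a value larger than everything seen so far. If fewer than 69 cells are probed, the adversary places the max in an unprobed cell. So all 69 cells must be examined; together with 69-1 comparisons this is tight.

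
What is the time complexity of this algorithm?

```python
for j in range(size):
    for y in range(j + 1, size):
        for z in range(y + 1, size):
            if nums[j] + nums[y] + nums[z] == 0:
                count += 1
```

Time complexity: O(n^3).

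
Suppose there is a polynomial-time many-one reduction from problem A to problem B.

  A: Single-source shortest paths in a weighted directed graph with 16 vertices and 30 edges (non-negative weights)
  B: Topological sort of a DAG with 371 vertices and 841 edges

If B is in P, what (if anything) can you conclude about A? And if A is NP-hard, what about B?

A poly-time reduction A <=_p B means any A-instance can be transformed to a B-instance in poly time.
If B is in P: compose the reduction with B's poly-time algorithm to solve A in poly time, so A is in P.
If A is NP-hard: every NP problem reduces to A, which reduces to B; composing reductions, every NP problem reduces to B, so B is NP-hard.
(Here in fact A is P and B is P.)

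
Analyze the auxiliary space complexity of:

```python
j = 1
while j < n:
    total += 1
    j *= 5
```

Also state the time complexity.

Space complexity: O(1).
Only a constant amount of auxiliary storage is used; nothing grows with n.
Time complexity: O(log n).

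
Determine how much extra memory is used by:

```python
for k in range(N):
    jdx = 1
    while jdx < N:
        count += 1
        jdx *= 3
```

Space complexity: O(1).
Only a constant amount of auxiliary storage is used; nothing grows with n.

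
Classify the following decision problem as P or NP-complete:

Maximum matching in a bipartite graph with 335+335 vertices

This problem is in P: Hopcroft-Karp runs in O(E sqrt(V)).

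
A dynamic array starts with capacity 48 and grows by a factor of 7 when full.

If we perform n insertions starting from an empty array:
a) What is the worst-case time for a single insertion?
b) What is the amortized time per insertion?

(a) Worst-case single insertion: O(n) -- when the array is full at capacity c, the resize copies all c elements, and c can be Theta(n).
(b) Resizes happen at sizes 48, 336, 2352, ... Total copy cost for n insertions: 48 + 336 + ... = O(n) (geometric series with ratio 1/7). Amortized cost per insertion: O(n)/n = O(1).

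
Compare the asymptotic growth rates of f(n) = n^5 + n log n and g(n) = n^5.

f(n) = n^5 + n log n and g(n) = n^5 are Theta of each other: the lower-order n log n term is o(n^5); both are Theta(n^5).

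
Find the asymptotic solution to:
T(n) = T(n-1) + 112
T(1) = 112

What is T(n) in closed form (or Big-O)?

Unrolling: T(n) = T(n-1) + 112 = T(n-2) + 2*112 = ... = T(1) + (n-1)*112 = 112 + (n-1)*112 = 112n.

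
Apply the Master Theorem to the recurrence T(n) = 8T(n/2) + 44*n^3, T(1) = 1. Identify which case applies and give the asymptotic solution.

a=8, b=2, f(n)=44*n^3.
log_2(8) = 3, so n^(log_b(a)) = n^3.
f(n) = Theta(n^3), so Case 2 applies.
T(n) = Theta(n^3 log n).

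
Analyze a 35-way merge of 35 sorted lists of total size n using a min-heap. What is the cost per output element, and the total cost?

Maintain a min-heap of size 35 holding the current head of each list. Each output step does one extract-min (O(log 35)) and one insert of that list's next element (O(log 35)). Each of the n elements passes through the heap exactly once, so the total cost is O(n log 35), i.e. O(log 35) per output element.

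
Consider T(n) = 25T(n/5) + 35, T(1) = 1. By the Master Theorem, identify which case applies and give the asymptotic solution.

a=25, b=5, f(n)=35.
log_5(25) = 2 > 0.
Since f(n) = O(n^0) is polynomially smaller than n^2, Case 1 applies.
T(n) = Theta(n^2).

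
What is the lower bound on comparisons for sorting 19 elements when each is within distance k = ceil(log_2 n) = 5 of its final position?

Partition the 19 positions into floor(n/k) blocks of k = 5 consecutive positions; any permutation within a block keeps every element within k of its final position, so there are at least (k!)^(n/k) distinguishable inputs. Lower bound: log_2((k!)^(n/k)) = (n/k) * log_2(k!) = Theta(n log k); with k = ceil(log_2 n), this is Omega(n log log n).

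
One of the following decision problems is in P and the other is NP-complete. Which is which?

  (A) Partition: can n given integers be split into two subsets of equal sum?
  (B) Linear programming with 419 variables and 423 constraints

(A) is NP-complete: Subset Sum reduces to it (one of Karp's 21 NP-complete problems).
(B) is P: the ellipsoid and interior-point methods run in polynomial time.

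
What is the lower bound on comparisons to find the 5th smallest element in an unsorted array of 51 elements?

Finding the 5th smallest of 51 elements requires Omega(n) comparisons. Every element must participate in at least one comparison; otherwise it could be the 5th smallest.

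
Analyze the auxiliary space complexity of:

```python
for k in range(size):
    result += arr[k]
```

Space complexity: O(1).
Only a constant amount of auxiliary storage is used; nothing grows with n.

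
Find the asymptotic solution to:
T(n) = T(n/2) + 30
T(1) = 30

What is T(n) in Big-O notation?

Each step divides n by 2 and adds 30. After log_2(n) steps, T(n) = O(log n).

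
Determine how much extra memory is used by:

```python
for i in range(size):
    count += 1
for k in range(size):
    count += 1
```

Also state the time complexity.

Space complexity: O(1).
Only a constant amount of auxiliary storage is used; nothing grows with n.
Time complexity: O(n).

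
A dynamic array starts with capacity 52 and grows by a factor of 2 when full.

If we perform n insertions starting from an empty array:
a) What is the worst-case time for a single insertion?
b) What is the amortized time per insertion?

(a) Worst-case single insertion: O(n) -- when the array is full at capacity c, the resize copies all c elements, and c can be Theta(n).
(b) Resizes happen at sizes 52, 104, 208, ... Total copy cost for n insertions: 52 + 104 + ... = O(n) (geometric series with ratio 1/2). Amortized cost per insertion: O(n)/n = O(1).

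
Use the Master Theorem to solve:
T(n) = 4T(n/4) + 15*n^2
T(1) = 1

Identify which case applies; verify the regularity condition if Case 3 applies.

a=4, b=4, f(n)=15*n^2.
log_4(4) = 1 < 2.
f(n) = Omega(n^(1+epsilon)) for some epsilon > 0, so Case 3 is the candidate.
Regularity: a*f(n/b) = 4*15*(n/4)^2 = (4/16)*15*n^2 <= c*f(n) with c = 4/16 < 1. Satisfied.
Case 3: T(n) = Theta(n^2).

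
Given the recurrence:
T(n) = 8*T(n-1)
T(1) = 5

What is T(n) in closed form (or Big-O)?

Each step multiplies by 8. T(n) = T(1)*8^(n-1) = 5*8^(n-1).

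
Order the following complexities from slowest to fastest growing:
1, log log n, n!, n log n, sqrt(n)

Ordered by growth rate: 1 < log log n < sqrt(n) < n log n < n!.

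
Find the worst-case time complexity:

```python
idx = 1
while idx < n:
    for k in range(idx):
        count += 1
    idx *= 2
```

Time complexity: O(n).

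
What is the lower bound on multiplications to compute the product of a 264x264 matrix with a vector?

A 264x264 matrix-vector product has 264 inner products of length 264. Output depends on all 264^2 = 69696 matrix entries. At least 69696 multiplications needed.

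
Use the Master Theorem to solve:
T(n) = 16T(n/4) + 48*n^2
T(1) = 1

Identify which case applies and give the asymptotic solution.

a=16, b=4, f(n)=48*n^2.
log_4(16) = 2, so n^(log_b(a)) = n^2.
f(n) = Theta(n^2), so Case 2 applies.
T(n) = Theta(n^2 log n).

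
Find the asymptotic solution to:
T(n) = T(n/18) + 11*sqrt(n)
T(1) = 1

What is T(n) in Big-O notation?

Each level contributes sqrt(n/18^k). Geometric series with ratio 1/sqrt(18) < 1 sums to O(sqrt(n)).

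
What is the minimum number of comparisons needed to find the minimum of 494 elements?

Finding the minimum requires 493 comparisons, identical reasoning to finding the maximum. Each comparison eliminates one candidate.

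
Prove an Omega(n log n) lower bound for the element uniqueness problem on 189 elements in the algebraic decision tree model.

In the algebraic decision tree model, element uniqueness on 189 elements is equivalent to determining which cell of an arrangement of C(189,2) = 17766 hyperplanes x_i = x_j contains the input point. Ben-Or's theorem shows this requires Omega(n log n).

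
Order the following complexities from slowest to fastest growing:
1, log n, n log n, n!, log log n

Ordered by growth rate: 1 < log log n < log n < n log n < n!.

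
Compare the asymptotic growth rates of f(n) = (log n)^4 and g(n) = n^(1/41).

g(n) = n^(1/41) grows faster: any positive power of n dominates any polylog.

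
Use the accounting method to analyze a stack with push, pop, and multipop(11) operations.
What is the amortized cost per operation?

Assign 2 credits per push (1 for the push, 1 saved for a future pop). Each pop or element popped by multipop(11) uses 1 saved credit. Total credits never go negative, so amortized cost is O(1).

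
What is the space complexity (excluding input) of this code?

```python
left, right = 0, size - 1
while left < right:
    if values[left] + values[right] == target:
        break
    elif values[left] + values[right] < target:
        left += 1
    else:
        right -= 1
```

Space complexity: O(1).
Only a constant amount of auxiliary storage is used; nothing grows with n.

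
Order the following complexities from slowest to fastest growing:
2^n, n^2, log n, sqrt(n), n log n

Ordered by growth rate: log n < sqrt(n) < n log n < n^2 < 2^n.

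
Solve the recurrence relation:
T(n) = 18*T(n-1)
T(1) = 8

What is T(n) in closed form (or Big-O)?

Each step multiplies by 18. T(n) = T(1)*18^(n-1) = 8*18^(n-1).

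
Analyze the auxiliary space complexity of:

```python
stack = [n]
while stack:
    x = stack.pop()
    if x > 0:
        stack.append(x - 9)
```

Space complexity: O(1).
Only a constant amount of auxiliary storage is used; nothing grows with n.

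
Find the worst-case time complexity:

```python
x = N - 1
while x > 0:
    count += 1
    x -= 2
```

Time complexity: O(n).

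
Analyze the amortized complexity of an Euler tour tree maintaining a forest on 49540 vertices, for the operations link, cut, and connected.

An Euler tour tree stores each tree's Euler tour as a balanced BST keyed by tour position. On 49540 vertices: link concatenates two tours via O(1) splits/joins of size <= 2*49540 (O(log n)); cut splits the tour at the two occurrences of the edge (O(log n)); connected compares BST roots (O(log n) to find the root). All O(log n) amortized.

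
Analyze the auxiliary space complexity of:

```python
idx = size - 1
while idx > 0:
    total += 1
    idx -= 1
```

Space complexity: O(1).
Only a constant amount of auxiliary storage is used; nothing grows with n.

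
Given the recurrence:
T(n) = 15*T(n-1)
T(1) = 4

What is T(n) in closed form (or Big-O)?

Each step multiplies by 15. T(n) = T(1)*15^(n-1) = 4*15^(n-1).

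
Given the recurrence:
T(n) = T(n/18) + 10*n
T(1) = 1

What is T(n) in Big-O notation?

Geometric series: 10*n*(1 + 1/18 + 1/18^2 + ...) = O(n). T(n) = O(n).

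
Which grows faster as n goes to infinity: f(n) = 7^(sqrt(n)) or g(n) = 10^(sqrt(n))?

g(n) = 10^(sqrt(n)) grows faster: ratio is (10/7)^(sqrt(n)) -> infinity since 10/7 > 1.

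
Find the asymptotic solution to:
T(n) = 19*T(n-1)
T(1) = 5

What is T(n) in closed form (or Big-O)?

Each step multiplies by 19. T(n) = T(1)*19^(n-1) = 5*19^(n-1).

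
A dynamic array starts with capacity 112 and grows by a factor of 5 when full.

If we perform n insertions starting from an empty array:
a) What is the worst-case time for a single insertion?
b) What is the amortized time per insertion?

(a) Worst-case single insertion: O(n) -- when the array is full at capacity c, the resize copies all c elements, and c can be Theta(n).
(b) Resizes happen at sizes 112, 560, 2800, ... Total copy cost for n insertions: 112 + 560 + ... = O(n) (geometric series with ratio 1/5). Amortized cost per insertion: O(n)/n = O(1).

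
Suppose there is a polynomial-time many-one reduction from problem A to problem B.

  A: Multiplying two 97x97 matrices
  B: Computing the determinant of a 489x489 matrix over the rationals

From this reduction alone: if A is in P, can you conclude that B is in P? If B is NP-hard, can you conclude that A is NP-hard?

A poly-time reduction A <=_p B transfers tractability DOWN (B easy => A easy) and hardness UP (A hard => B hard), not the reverse.
From A in P, the reduction alone does NOT give B in P: any problem in P trivially reduces to SAT, yet SAT is not known to be in P.
From B NP-hard, the reduction alone does NOT give A NP-hard: again, easy problems reduce to hard ones.
(Here in fact A is P and B is P.)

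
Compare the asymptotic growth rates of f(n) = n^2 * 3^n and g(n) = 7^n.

g(n) = 7^n grows faster: 7^n / (n^2 3^n) = (7/3)^n / n^2 -> infinity since 7/3 > 1.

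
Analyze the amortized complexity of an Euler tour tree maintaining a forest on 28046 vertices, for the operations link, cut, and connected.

An Euler tour tree stores each tree's Euler tour as a balanced BST keyed by tour position. On 28046 vertices: link concatenates two tours via O(1) splits/joins of size <= 2*28046 (O(log n)); cut splits the tour at the two occurrences of the edge (O(log n)); connected compares BST roots (O(log n) to find the root). All O(log n) amortized.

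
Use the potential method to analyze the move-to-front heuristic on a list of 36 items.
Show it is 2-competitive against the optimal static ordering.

Let Phi = number of inversions between the MTF list and the optimal static list (0 <= Phi <= C(36,2)). Accessing an element at MTF position k and optimal position j: the move-to-front destroys all k-1 inversions in front of it that are not in front in optimal (>= k-j of them) and creates at most j-1 new ones. Amortized cost <= k + (j-1) - (k-j) = 2j - 1 <= 2 * optimal cost.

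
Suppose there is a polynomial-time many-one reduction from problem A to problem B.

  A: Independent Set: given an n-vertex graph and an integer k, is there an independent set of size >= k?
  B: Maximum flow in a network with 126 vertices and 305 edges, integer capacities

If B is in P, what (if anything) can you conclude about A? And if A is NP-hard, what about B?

A poly-time reduction A <=_p B means any A-instance can be transformed to a B-instance in poly time.
If B is in P: compose the reduction with B's poly-time algorithm to solve A in poly time, so A is in P.
If A is NP-hard: every NP problem reduces to A, which reduces to B; composing reductions, every NP problem reduces to B, so B is NP-hard.
(Here in fact A is NP-complete and B is in P, so no such reduction is known -- its existence would imply P = NP; the analysis concerns only what the assumed reduction would or would not let you conclude.)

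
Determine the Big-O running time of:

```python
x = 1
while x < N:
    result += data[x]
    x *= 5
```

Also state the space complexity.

Time complexity: O(log n).
Space complexity: O(1).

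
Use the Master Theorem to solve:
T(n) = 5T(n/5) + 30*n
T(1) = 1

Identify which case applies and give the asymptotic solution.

a=5, b=5, f(n)=30*n.
log_5(5) = 1, so n^(log_b(a)) = n.
f(n) = Theta(n), so Case 2 applies.
T(n) = Theta(n log n).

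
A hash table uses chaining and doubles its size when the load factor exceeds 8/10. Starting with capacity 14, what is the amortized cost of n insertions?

Rehashing occurs when load exceeds 8/10. Total rehash cost is geometric series summing to O(n). Each insertion itself is O(1). Amortized: O(1).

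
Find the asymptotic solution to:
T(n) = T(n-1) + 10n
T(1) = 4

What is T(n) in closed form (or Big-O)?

Unrolling: T(n) = 4 + 10*(2 + 3 + ... + n) = 4 + 10*(n(n+1)/2 - 1) = O(n^2).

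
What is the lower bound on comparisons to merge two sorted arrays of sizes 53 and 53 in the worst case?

Adversary: with |53 - 53| <= 1 the inputs can be fully interleaved so that every adjacent pair in the merged output comes from different arrays. Then each of the 105 adjacent pairs must be directly compared, or the algorithm cannot determine their relative order. Standard merge meets this bound.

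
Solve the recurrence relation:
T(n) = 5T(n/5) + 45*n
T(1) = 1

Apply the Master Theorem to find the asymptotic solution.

a=5, b=5, f(n)=45*n. log_5(5) = 1. Case 2: T(n) = O(n log n).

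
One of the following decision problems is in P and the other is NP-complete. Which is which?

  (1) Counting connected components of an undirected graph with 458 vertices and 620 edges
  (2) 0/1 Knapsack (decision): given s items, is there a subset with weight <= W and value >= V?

(1) is P: BFS/DFS visits each vertex and edge once: O(V+E).
(2) is NP-complete: reduces from Subset Sum.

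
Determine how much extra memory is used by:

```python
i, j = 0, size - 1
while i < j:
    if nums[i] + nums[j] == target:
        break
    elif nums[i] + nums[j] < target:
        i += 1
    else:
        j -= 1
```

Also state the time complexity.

Space complexity: O(1).
Only a constant amount of auxiliary storage is used; nothing grows with n.
Time complexity: O(n).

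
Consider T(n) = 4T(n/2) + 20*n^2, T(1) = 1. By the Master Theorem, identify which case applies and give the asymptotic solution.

a=4, b=2, f(n)=20*n^2.
log_2(4) = 2, so n^(log_b(a)) = n^2.
f(n) = Theta(n^2), so Case 2 applies.
T(n) = Theta(n^2 log n).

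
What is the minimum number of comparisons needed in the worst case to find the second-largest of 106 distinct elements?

Lower bound: finding the max needs 106-1 comparisons. By the adversary weight-doubling argument, the max must personally win >= ceil(log_2(106)) = 7 comparisons; the 2nd-largest is among those 7 losers, needing 7-1 more comparisons. Total >= 106-1 + 7-1 = 111. A balanced knockout tournament achieves this.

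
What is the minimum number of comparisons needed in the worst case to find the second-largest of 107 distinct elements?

Lower bound: finding the max needs 107-1 comparisons. By the adversary weight-doubling argument, the max must personally win >= ceil(log_2(107)) = 7 comparisons; the 2nd-largest is among those 7 losers, needing 7-1 more comparisons. Total >= 107-1 + 7-1 = 112. A balanced knockout tournament achieves this.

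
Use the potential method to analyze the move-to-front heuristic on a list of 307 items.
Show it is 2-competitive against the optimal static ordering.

Let Phi = number of inversions between the MTF list and the optimal static list (0 <= Phi <= C(307,2)). Accessing an element at MTF position k and optimal position j: the move-to-front destroys all k-1 inversions in front of it that are not in front in optimal (>= k-j of them) and creates at most j-1 new ones. Amortized cost <= k + (j-1) - (k-j) = 2j - 1 <= 2 * optimal cost.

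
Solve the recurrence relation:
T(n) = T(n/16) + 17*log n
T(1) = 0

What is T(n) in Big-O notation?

Each of the log_16(n) levels adds O(log n). T(n) = O(log^2 n).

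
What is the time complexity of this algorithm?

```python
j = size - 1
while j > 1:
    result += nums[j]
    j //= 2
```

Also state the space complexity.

Time complexity: O(log n).
Space complexity: O(1).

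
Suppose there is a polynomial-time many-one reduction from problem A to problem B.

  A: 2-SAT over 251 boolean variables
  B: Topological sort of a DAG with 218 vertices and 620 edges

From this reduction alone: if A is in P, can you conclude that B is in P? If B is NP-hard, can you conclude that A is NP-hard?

A poly-time reduction A <=_p B transfers tractability DOWN (B easy => A easy) and hardness UP (A hard => B hard), not the reverse.
From A in P, the reduction alone does NOT give B in P: any problem in P trivially reduces to SAT, yet SAT is not known to be in P.
From B NP-hard, the reduction alone does NOT give A NP-hard: again, easy problems reduce to hard ones.
(Here in fact A is P and B is P.)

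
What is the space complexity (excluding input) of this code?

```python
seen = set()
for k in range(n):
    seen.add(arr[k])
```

Space complexity: O(n).
Auxiliary storage grows linearly with the input size n in the worst case.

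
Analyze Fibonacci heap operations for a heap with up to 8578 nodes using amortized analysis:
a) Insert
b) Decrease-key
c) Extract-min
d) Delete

Fibonacci heaps use lazy consolidation. Potential function Phi = t + 2m (t = number of trees, m = marked nodes).
- Insert: O(1) actual, Delta Phi = +1 (one new tree) => O(1) amortized.
- Decrease-key: with c cascading cuts, actual cost is O(c); Delta Phi <= c - 2(c-1) + 2 = 4 - c (c new trees; >= c-1 marks cleared; <= 1 new mark). Amortized O(c) + (4 - c) = O(1).
- Extract-min: O(D(n) + t) actual; consolidation drops t to <= D(n)+1, so Delta Phi pays for the t term. D(n) = O(log n) for n = 8578 => O(log n) amortized.
- Delete: decrease-key to -inf then extract-min = O(log n).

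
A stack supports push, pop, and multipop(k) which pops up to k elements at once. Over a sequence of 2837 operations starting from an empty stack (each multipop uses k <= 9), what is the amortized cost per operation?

Each element is pushed exactly once and popped at most once (whether by pop or as part of a multipop). So the total number of individual pops over the whole sequence is at most the number of pushes, which is at most 2837. Total work <= 2 * 2837, hence O(1) amortized per operation.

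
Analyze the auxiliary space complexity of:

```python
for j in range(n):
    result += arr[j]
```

Space complexity: O(1).
Only a constant amount of auxiliary storage is used; nothing grows with n.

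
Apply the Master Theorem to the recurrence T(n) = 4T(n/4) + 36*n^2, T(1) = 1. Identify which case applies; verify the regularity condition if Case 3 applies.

a=4, b=4, f(n)=36*n^2.
log_4(4) = 1 < 2.
f(n) = Omega(n^(1+epsilon)) for some epsilon > 0, so Case 3 is the candidate.
Regularity: a*f(n/b) = 4*36*(n/4)^2 = (4/16)*36*n^2 <= c*f(n) with c = 4/16 < 1. Satisfied.
Case 3: T(n) = Theta(n^2).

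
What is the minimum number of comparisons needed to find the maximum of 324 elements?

Finding the maximum requires 323 comparisons. Each comparison eliminates exactly one candidate. With 324 candidates, we need 323 eliminations.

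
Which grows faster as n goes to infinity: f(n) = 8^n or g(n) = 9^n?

g(n) = 9^n grows faster: (9/8)^n -> infinity since 9/8 > 1.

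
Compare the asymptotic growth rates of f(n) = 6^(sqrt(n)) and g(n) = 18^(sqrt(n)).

g(n) = 18^(sqrt(n)) grows faster: ratio is (18/6)^(sqrt(n)) -> infinity since 18/6 > 1.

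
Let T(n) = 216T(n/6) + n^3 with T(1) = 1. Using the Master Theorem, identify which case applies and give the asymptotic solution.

a=216, b=6, f(n)=n^3.
log_6(216) = 3, so n^(log_b(a)) = n^3.
f(n) = Theta(n^3), so Case 2 applies.
T(n) = Theta(n^3 log n).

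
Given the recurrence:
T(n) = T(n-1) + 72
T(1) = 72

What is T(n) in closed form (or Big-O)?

Unrolling: T(n) = T(n-1) + 72 = T(n-2) + 2*72 = ... = T(1) + (n-1)*72 = 72 + (n-1)*72 = 72n.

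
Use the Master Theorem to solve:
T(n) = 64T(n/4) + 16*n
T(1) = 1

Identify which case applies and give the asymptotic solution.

a=64, b=4, f(n)=16*n.
log_4(64) = 3 > 1.
Since f(n) = O(n^1) is polynomially smaller than n^3, Case 1 applies.
T(n) = Theta(n^3).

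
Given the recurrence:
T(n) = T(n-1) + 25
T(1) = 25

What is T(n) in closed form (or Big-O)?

Unrolling: T(n) = T(n-1) + 25 = T(n-2) + 2*25 = ... = T(1) + (n-1)*25 = 25 + (n-1)*25 = 25n.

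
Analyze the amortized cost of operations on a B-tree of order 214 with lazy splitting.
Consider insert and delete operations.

In a B-tree of order 214, a node splits when it has 214 keys. With lazy splitting, we use potential Phi = number of full nodes + number of near-empty nodes. Each split costs O(1) but reduces potential. Between splits, at least 107 insertions must occur in that node. Amortized structural cost is O(1) per operation, plus O(log_214 n) traversal.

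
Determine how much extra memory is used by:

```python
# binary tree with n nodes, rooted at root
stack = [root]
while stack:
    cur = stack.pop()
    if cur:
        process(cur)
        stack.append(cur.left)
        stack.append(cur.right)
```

Space complexity: O(n).
Auxiliary storage grows linearly with the input size n in the worst case.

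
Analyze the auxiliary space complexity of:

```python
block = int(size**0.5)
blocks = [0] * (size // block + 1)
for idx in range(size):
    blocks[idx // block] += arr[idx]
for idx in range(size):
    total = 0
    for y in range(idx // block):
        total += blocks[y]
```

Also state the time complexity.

Space complexity: O(sqrt(n)).
Storage scales with sqrt(n).
Time complexity: O(n * sqrt(n)).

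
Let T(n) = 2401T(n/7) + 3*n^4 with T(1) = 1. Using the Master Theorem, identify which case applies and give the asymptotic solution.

a=2401, b=7, f(n)=3*n^4.
log_7(2401) = 4, so n^(log_b(a)) = n^4.
f(n) = Theta(n^4), so Case 2 applies.
T(n) = Theta(n^4 log n).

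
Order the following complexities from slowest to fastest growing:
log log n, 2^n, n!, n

Ordered by growth rate: log log n < n < 2^n < n!.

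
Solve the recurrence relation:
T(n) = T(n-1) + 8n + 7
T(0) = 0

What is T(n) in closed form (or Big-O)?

Dominant term in sum is 8*sum(i, i=1..n) = 8*n*(n+1)/2 = O(n^2).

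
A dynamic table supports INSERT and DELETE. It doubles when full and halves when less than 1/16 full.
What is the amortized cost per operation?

Using potential function Phi = |2*num_items - table_size| when load > 1/2, and Phi = table_size/2 - num_items otherwise. The gap of 1/16 vs 1/2 for shrinking prevents thrashing. Both insert and delete have O(1) amortized cost.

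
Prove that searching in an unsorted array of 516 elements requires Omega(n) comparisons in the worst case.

An adversary can always place the target in the last position checked. Until all 516 positions are examined, the target might be in any unchecked position. Therefore 516 comparisons are necessary.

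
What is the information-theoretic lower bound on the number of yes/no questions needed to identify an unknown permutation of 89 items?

There are 89! = 16507955160908461081216919262453619309839666236496541854913520707833171034378509739399912570787600662729080382999756800000000000000000000 permutations. Each yes/no question gives at most 1 bit, so at least ceil(log_2(16507955160908461081216919262453619309839666236496541854913520707833171034378509739399912570787600662729080382999756800000000000000000000)) = 453 questions are needed.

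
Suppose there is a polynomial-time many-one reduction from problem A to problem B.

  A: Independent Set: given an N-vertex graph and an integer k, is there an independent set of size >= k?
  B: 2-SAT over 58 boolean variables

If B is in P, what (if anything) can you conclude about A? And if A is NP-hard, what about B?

A poly-time reduction A <=_p B means any A-instance can be transformed to a B-instance in poly time.
If B is in P: compose the reduction with B's poly-time algorithm to solve A in poly time, so A is in P.
If A is NP-hard: every NP problem reduces to A, which reduces to B; composing reductions, every NP problem reduces to B, so B is NP-hard.
(Here in fact A is NP-complete and B is in P, so no such reduction is known -- its existence would imply P = NP; the analysis concerns only what the assumed reduction would or would not let you conclude.)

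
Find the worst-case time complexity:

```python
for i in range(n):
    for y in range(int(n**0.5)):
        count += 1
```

Time complexity: O(n * sqrt(n)).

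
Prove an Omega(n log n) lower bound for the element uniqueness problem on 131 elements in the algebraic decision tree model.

In the algebraic decision tree model, element uniqueness on 131 elements is equivalent to determining which cell of an arrangement of C(131,2) = 8515 hyperplanes x_i = x_j contains the input point. Ben-Or's theorem shows this requires Omega(n log n).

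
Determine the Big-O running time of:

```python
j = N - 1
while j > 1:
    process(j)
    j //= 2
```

Time complexity: O(log n).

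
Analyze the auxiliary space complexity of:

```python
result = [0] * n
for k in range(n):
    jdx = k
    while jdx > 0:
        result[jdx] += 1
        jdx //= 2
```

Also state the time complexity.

Space complexity: O(n).
Auxiliary storage grows linearly with the input size n in the worst case.
Time complexity: O(n log n).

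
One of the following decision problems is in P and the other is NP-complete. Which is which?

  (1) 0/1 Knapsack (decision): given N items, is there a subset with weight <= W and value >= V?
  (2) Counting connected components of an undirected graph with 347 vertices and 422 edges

(1) is NP-complete: reduces from Subset Sum.
(2) is P: BFS/DFS visits each vertex and edge once: O(V+E).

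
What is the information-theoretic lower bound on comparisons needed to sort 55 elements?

There are 55! = 12696403353658275925965100847566516959580321051449436762275840000000000000 possible orderings. Each comparison gives 1 bit. We need at least ceil(log_2(12696403353658275925965100847566516959580321051449436762275840000000000000)) = 243 comparisons.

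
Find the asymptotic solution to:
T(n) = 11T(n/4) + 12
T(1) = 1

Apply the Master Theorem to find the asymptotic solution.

a=11, b=4, f(n)=12. log_4(11) = 1.73. Case 1 of Master Theorem: T(n) = O(n^1.73).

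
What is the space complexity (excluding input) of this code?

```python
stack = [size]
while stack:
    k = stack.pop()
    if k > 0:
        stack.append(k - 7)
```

Space complexity: O(1).
Only a constant amount of auxiliary storage is used; nothing grows with n.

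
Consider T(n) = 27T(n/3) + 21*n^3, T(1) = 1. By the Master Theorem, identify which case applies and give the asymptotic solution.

a=27, b=3, f(n)=21*n^3.
log_3(27) = 3, so n^(log_b(a)) = n^3.
f(n) = Theta(n^3), so Case 2 applies.
T(n) = Theta(n^3 log n).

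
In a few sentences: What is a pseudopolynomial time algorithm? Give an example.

A pseudopolynomial algorithm runs in time polynomial in the numeric value of the input, but exponential in the input length. The dynamic programming solution for Subset Sum runs in O(n*W) where W is the target sum. This is pseudopolynomial because W can be exponential in the number of bits to represent it.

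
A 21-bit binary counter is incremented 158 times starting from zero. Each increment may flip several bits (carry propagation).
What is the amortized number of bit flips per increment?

Bit i flips on every 2^i-th increment, so over 158 increments bit i flips floor(158/2^i) times. Summing over i: total flips < 2 * 158. Amortized: < 2 = O(1) per increment.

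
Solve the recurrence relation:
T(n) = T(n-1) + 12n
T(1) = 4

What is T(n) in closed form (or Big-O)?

Unrolling: T(n) = 4 + 12*(2 + 3 + ... + n) = 4 + 12*(n(n+1)/2 - 1) = O(n^2).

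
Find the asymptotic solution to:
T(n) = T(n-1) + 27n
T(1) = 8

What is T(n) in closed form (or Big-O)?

Unrolling: T(n) = 8 + 27*(2 + 3 + ... + n) = 8 + 27*(n(n+1)/2 - 1) = O(n^2).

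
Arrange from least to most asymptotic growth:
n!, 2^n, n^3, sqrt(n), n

Ordered by growth rate: sqrt(n) < n < n^3 < 2^n < n!.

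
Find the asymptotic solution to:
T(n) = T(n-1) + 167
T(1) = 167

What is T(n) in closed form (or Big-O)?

Unrolling: T(n) = T(n-1) + 167 = T(n-2) + 2*167 = ... = T(1) + (n-1)*167 = 167 + (n-1)*167 = 167n.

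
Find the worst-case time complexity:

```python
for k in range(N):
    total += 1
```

Time complexity: O(n).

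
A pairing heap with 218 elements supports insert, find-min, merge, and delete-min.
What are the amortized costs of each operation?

Pairing heaps are self-adjusting heap-ordered trees. Insert and merge link two roots: O(1). Find-min reads the root: O(1). Delete-min removes the root, then pairs children in two passes; amortized cost is O(log 218) = O(log n).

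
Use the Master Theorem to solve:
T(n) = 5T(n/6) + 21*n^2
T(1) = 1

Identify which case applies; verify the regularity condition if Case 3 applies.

a=5, b=6, f(n)=21*n^2.
log_6(5) = 0.8982 < 2.
f(n) = Omega(n^(0.8982+epsilon)) for some epsilon > 0, so Case 3 is the candidate.
Regularity: a*f(n/b) = 5*21*(n/6)^2 = (5/36)*21*n^2 <= c*f(n) with c = 5/36 < 1. Satisfied.
Case 3: T(n) = Theta(n^2).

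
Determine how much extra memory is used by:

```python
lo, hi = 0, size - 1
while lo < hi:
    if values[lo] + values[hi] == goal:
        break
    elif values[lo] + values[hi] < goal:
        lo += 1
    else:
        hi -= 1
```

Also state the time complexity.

Space complexity: O(1).
Only a constant amount of auxiliary storage is used; nothing grows with n.
Time complexity: O(n).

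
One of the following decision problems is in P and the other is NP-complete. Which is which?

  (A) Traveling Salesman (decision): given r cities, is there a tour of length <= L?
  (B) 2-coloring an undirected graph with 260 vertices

(A) is NP-complete: reduces from Hamiltonian Cycle.
(B) is P: 2-coloring is bipartiteness testing via BFS, O(V+E).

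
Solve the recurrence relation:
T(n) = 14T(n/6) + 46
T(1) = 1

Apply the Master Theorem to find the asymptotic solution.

a=14, b=6, f(n)=46. log_6(14) = 1.473. Case 1 of Master Theorem: T(n) = O(n^1.473).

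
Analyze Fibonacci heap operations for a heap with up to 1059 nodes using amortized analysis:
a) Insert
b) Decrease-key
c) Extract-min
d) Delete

Fibonacci heaps use lazy consolidation. Potential function Phi = t + 2m (t = number of trees, m = marked nodes).
- Insert: O(1) actual, Delta Phi = +1 (one new tree) => O(1) amortized.
- Decrease-key: with c cascading cuts, actual cost is O(c); Delta Phi <= c - 2(c-1) + 2 = 4 - c (c new trees; >= c-1 marks cleared; <= 1 new mark). Amortized O(c) + (4 - c) = O(1).
- Extract-min: O(D(n) + t) actual; consolidation drops t to <= D(n)+1, so Delta Phi pays for the t term. D(n) = O(log n) for n = 1059 => O(log n) amortized.
- Delete: decrease-key to -inf then extract-min = O(log n).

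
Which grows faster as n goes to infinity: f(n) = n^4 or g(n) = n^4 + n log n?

f(n) = n^4 and g(n) = n^4 + n log n are Theta of each other: the lower-order n log n term is o(n^4); both are Theta(n^4).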